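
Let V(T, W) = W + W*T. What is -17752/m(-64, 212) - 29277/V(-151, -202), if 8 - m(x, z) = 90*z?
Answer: -213389/6019600 ≈ -0.035449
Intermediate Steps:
m(x, z) = 8 - 90*z
V(T, W) = W + T*W
-17752/m(-64, 212) - 29277/V(-151, -202) = -17752/(8 - 90*212) - 29277*(-1/(202*(1 - 151))) = -17752/(8 - 19080) - 29277/((-202*(-150))) = -17752/(-19072) - 29277/30300 = -17752*(-1/19072) - 29277*1/30300 = 2219/2384 - 9759/10100 = -213389/6019600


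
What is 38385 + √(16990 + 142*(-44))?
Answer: 38385 + √10742 ≈ 38489.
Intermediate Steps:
38385 + √(16990 + 142*(-44)) = 38385 + √(16990 - 6248) = 38385 + √10742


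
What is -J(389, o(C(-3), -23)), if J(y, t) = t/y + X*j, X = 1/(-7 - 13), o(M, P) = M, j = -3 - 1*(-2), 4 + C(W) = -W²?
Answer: -129/7780 ≈ -0.016581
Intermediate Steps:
C(W) = -4 - W²
j = -1 (j = -3 + 2 = -1)
X = -1/20 (X = 1/(-20) = -1/20 ≈ -0.050000)
J(y, t) = 1/20 + t/y (J(y, t) = t/y - 1/20*(-1) = t/y + 1/20 = 1/20 + t/y)
-J(389, o(C(-3), -23)) = -((-4 - 1*(-3)²) + (1/20)*389)/389 = -((-4 - 1*9) + 389/20)/389 = -((-4 - 9) + 389/20)/389 = -(-13 + 389/20)/389 = -129/(389*20) = -1*129/7780 = -129/7780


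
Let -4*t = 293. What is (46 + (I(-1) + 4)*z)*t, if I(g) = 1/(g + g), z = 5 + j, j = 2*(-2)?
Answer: -29007/8 ≈ -3625.9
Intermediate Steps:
t = -293/4 (t = -1/4*293 = -293/4 ≈ -73.250)
j = -4
z = 1 (z = 5 - 4 = 1)
I(g) = 1/(2*g)
(46 + (I(-1) + 4)*z)*t = (46 + ((1/2)/(-1) + 4)*1)*(-293/4) = (46 + ((1/2)*(-1) + 4)*1)*(-293/4) = (46 + (-1/2 + 4)*1)*(-293/4) = (46 + (7/2)*1)*(-293/4) = (46 + 7/2)*(-293/4) = (99/2)*(-293/4) = -29007/8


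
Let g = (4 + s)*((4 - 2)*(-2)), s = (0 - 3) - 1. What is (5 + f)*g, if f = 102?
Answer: 0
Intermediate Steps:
s = -4 (s = -3 - 1 = -4)
g = 0 (g = (4 - 4)*((4 - 2)*(-2)) = 0*(2*(-2)) = 0*(-4) = 0)
(5 + f)*g = (5 + 102)*0 = 107*0 = 0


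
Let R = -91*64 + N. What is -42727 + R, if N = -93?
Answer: -48644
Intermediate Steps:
R = -5917 (R = -91*64 - 93 = -5824 - 93 = -5917)
-42727 + R = -42727 - 5917 = -48644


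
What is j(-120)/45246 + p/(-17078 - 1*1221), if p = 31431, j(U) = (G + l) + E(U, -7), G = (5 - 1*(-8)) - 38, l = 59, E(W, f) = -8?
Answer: -710825626/413978277 ≈ -1.7171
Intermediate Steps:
G = -25 (G = (5 + 8) - 38 = 13 - 38 = -25)
j(U) = 26 (j(U) = (-25 + 59) - 8 = 34 - 8 = 26)
j(-120)/45246 + p/(-17078 - 1*1221) = 26/45246 + 31431/(-17078 - 1*1221) = 26*(1/45246) + 31431/(-17078 - 1221) = 13/22623 + 31431/(-18299) = 13/22623 + 31431*(-1/18299) = 13/22623 - 31431/18299 = -710825626/413978277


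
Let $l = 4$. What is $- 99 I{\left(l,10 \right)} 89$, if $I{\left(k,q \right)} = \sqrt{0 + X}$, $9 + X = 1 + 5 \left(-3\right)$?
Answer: $- 8811 i \sqrt{23} \approx - 42256.0 i$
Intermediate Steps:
$X = -23$ ($X = -9 + \left(1 + 5 \left(-3\right)\right) = -9 + \left(1 - 15\right) = -9 - 14 = -23$)
$I{\left(k,q \right)} = i \sqrt{23}$ ($I{\left(k,q \right)} = \sqrt{0 - 23} = \sqrt{-23} = i \sqrt{23}$)
$- 99 I{\left(l,10 \right)} 89 = - 99 i \sqrt{23} \cdot 89 = - 8811 i \sqrt{23}$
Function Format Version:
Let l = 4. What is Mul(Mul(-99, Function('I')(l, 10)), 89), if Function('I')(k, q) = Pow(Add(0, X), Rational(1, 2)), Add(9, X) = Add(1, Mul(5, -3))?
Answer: Mul(-8811, I, Pow(23, Rational(1, 2))) ≈ Mul(-42256., I)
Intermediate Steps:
X = -23 (X = Add(-9, Add(1, Mul(5, -3))) = Add(-9, Add(1, -15)) = Add(-9, -14) = -23)
Function('I')(k, q) = Mul(I, Pow(23, Rational(1, 2))) (Function('I')(k, q) = Pow(Add(0, -23), Rational(1, 2)) = Pow(-23, Rational(1, 2)) = Mul(I, Pow(23, Rational(1, 2))))
Mul(Mul(-99, Function('I')(l, 10)), 89) = Mul(Mul(-99, Mul(I, Pow(23, Rational(1, 2)))), 89) = Mul(Mul(-99, I, Pow(23, Rational(1, 2))), 89) = Mul(-8811, I, Pow(23, Rational(1, 2)))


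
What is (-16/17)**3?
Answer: -4096/4913 ≈ -0.83371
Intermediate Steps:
(-16/17)**3 = -4096/4913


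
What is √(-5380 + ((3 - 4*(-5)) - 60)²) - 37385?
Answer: -37385 + I*√4011 ≈ -37385.0 + 63.332*I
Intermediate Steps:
√(-5380 + ((3 - 4*(-5)) - 60)²) - 37385 = √(-5380 + ((3 + 20) - 60)²) - 37385 = √(-5380 + (23 - 60)²) - 37385 = √(-5380 + (-37)²) - 37385 = √(-5380 + 1369) - 37385 = √(-4011) - 37385 = I*√4011 - 37385 = -37385 + I*√4011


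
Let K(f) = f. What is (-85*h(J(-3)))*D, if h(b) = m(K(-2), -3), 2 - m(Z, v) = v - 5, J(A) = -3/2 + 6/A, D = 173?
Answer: -147050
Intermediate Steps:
J(A) = -3/2 + 6/A (J(A) = -3*1/2 + 6/A = -3/2 + 6/A)
m(Z, v) = 7 - v (m(Z, v) = 2 - (v - 5) = 2 - (-5 + v) = 2 + (5 - v) = 7 - v)
h(b) = 10 (h(b) = 7 - 1*(-3) = 7 + 3 = 10)
(-85*h(J(-3)))*D = -85*10*173 = -850*173 = -147050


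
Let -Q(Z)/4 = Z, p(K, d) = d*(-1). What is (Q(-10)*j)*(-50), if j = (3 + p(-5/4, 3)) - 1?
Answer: 2000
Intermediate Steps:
p(K, d) = -d
j = -1 (j = (3 - 1*3) - 1 = (3 - 3) - 1 = 0 - 1 = -1)
Q(Z) = -4*Z
(Q(-10)*j)*(-50) = (-4*(-10)*(-1))*(-50) = (40*(-1))*(-50) = -40*(-50) = 2000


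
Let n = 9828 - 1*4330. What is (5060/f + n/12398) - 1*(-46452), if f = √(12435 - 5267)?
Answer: 287958697/6199 + 1265*√7/56 ≈ 46512.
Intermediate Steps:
n = 5498 (n = 9828 - 4330 = 5498)
f = 32*√7 (f = √7168 = 32*√7 ≈ 84.664)
(5060/f + n/12398) - 1*(-46452) = (5060/((32*√7)) + 5498/12398) - 1*(-46452) = (5060*(√7/224) + 5498*(1/12398)) + 46452 = (1265*√7/56 + 2749/6199) + 46452 = (2749/6199 + 1265*√7/56) + 46452 = 287958697/6199 + 1265*√7/56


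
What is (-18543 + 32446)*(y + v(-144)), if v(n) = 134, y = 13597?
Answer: 190902093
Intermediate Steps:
(-18543 + 32446)*(y + v(-144)) = (-18543 + 32446)*(13597 + 134) = 13903*13731 = 190902093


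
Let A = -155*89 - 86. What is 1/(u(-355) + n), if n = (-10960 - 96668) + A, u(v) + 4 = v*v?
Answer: 1/4512 ≈ 0.00022163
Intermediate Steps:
A = -13881 (A = -13795 - 86 = -13881)
u(v) = -4 + v² (u(v) = -4 + v*v = -4 + v²)
n = -121509 (n = (-10960 - 96668) - 13881 = -107628 - 13881 = -121509)
1/(u(-355) + n) = 1/((-4 + (-355)²) - 121509) = 1/((-4 + 126025) - 121509) = 1/(126021 - 121509) = 1/4512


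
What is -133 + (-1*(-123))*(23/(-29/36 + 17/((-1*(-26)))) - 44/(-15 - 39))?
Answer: -11936693/639 ≈ -18680.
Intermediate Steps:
-133 + (-1*(-123))*(23/(-29/36 + 17/((-1*(-26)))) - 44/(-15 - 39)) = -133 + 123*(23/(-29*1/36 + 17/26) - 44/(-54)) = -133 + 123*(23/(-29/36 + 17*(1/26)) - 44*(-1/54)) = -133 + 123*(23/(-29/36 + 17/26) + 22/27) = -133 + 123*(23/(-71/468) + 22/27) = -133 + 123*(23*(-468/71) + 22/27) = -133 + 123*(-10764/71 + 22/27) = -133 + 123*(-289066/1917) = -133 - 11851706/639 = -11936693/639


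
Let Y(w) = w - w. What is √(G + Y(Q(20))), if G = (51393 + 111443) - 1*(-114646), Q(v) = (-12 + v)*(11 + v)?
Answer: √277482 ≈ 526.77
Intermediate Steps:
Y(w) = 0
G = 277482 (G = 162836 + 114646 = 277482)
√(G + Y(Q(20))) = √(277482 + 0) = √277482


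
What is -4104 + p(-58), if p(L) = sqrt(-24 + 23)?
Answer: -4104 + I ≈ -4104.0 + 1.0*I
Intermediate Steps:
p(L) = I (p(L) = sqrt(-1) = I)
-4104 + p(-58) = -4104 + I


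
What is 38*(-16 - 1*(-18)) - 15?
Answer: 61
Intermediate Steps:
38*(-16 - 1*(-18)) - 15 = 38*(-16 + 18) - 15 = 38*2 - 15 = 76 - 15 = 61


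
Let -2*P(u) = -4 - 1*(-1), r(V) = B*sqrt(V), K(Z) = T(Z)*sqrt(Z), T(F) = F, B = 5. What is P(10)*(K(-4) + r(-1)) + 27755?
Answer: 27755 - 9*I/2 ≈ 27755.0 - 4.5*I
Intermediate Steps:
K(Z) = Z**(3/2) (K(Z) = Z*sqrt(Z) = Z**(3/2))
r(V) = 5*sqrt(V)
P(u) = 3/2 (P(u) = -(-4 - 1*(-1))/2 = -(-4 + 1)/2 = -1/2*(-3) = 3/2)
P(10)*(K(-4) + r(-1)) + 27755 = 3*((-4)**(3/2) + 5*sqrt(-1))/2 + 27755 = 3*(-8*I + 5*I)/2 + 27755 = 3*(-3*I)/2 + 27755 = -9*I/2 + 27755 = 27755 - 9*I/2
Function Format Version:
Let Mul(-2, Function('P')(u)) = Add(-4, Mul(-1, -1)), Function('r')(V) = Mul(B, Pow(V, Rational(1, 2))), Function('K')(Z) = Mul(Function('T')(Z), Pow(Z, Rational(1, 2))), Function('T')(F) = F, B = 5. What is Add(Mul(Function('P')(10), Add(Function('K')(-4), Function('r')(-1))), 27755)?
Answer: Add(27755, Mul(Rational(-9, 2), I)) ≈ Add(27755., Mul(-4.5000, I))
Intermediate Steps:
Function('K')(Z) = Pow(Z, Rational(3, 2)) (Function('K')(Z) = Mul(Z, Pow(Z, Rational(1, 2))) = Pow(Z, Rational(3, 2)))
Function('r')(V) = Mul(5, Pow(V, Rational(1, 2)))
Function('P')(u) = Rational(3, 2) (Function('P')(u) = Mul(Rational(-1, 2), Add(-4, Mul(-1, -1))) = Mul(Rational(-1, 2), Add(-4, 1)) = Mul(Rational(-1, 2), -3) = Rational(3, 2))
Add(Mul(Function('P')(10), Add(Function('K')(-4), Function('r')(-1))), 27755) = Add(Mul(Rational(3, 2), Add(Pow(-4, Rational(3, 2)), Mul(5, Pow(-1, Rational(1, 2))))), 27755) = Add(Mul(Rational(3, 2), Add(Mul(-8, I), Mul(5, I))), 27755) = Add(Mul(Rational(3, 2), Mul(-3, I)), 27755) = Add(Mul(Rational(-9, 2), I), 27755) = Add(27755, Mul(Rational(-9, 2), I))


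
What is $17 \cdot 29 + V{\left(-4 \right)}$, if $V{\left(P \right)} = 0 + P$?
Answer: $489$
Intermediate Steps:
$V{\left(P \right)} = P$
$17 \cdot 29 + V{\left(-4 \right)} = 17 \cdot 29 - 4 = 493 - 4 = 489$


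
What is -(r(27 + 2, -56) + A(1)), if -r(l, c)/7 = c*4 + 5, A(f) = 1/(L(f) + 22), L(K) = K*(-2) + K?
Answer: -32194/21 ≈ -1533.0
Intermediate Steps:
L(K) = -K (L(K) = -2*K + K = -K)
A(f) = 1/(22 - f) (A(f) = 1/(-f + 22) = 1/(22 - f))
r(l, c) = -35 - 28*c (r(l, c) = -7*(c*4 + 5) = -7*(4*c + 5) = -7*(5 + 4*c) = -35 - 28*c)
-(r(27 + 2, -56) + A(1)) = -((-35 - 28*(-56)) - 1/(-22 + 1)) = -((-35 + 1568) - 1/(-21)) = -(1533 - 1*(-1/21)) = -(1533 + 1/21) = -1*32194/21 = -32194/21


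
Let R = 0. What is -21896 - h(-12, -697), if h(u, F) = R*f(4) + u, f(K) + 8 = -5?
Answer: -21884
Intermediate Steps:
f(K) = -13 (f(K) = -8 - 5 = -13)
h(u, F) = u (h(u, F) = 0*(-13) + u = 0 + u = u)
-21896 - h(-12, -697) = -21896 - 1*(-12) = -21896 + 12 = -21884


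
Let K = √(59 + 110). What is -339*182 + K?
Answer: -61685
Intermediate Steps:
K = 13 (K = √169 = 13)
-339*182 + K = -339*182 + 13 = -61698 + 13 = -61685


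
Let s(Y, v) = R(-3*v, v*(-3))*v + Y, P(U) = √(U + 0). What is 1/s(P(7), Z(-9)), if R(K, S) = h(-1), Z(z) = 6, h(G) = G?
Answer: -6/29 - √7/29 ≈ -0.29813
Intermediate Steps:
P(U) = √U
R(K, S) = -1
s(Y, v) = Y - v (s(Y, v) = -v + Y = Y - v)
1/s(P(7), Z(-9)) = 1/(√7 - 1*6) = 1/(√7 - 6) = 1/(-6 + √7)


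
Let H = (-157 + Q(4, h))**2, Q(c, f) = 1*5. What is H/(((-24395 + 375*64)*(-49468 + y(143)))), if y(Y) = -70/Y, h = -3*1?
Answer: 1651936/1397113815 ≈ 0.0011824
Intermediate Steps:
h = -3
Q(c, f) = 5
H = 23104 (H = (-157 + 5)**2 = (-152)**2 = 23104)
H/(((-24395 + 375*64)*(-49468 + y(143)))) = 23104/(((-24395 + 375*64)*(-49468 - 70/143))) = 23104/(((-24395 + 24000)*(-49468 - 70*1/143))) = 23104/((-395*(-49468 - 70/143))) = 23104/((-395*(-7073994/143))) = 23104/(2794227630/143) = 23104*(143/2794227630) = 1651936/1397113815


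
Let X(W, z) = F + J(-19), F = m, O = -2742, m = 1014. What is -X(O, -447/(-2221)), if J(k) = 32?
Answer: -1046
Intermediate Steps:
F = 1014
X(W, z) = 1046 (X(W, z) = 1014 + 32 = 1046)
-X(O, -447/(-2221)) = -1*1046 = -1046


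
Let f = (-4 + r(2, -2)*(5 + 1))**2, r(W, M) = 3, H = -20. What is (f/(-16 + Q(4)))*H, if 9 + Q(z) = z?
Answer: 560/3 ≈ 186.67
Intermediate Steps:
Q(z) = -9 + z
f = 196 (f = (-4 + 3*(5 + 1))**2 = (-4 + 3*6)**2 = (-4 + 18)**2 = 14**2 = 196)
(f/(-16 + Q(4)))*H = (196/(-16 + (-9 + 4)))*(-20) = (196/(-16 - 5))*(-20) = (196/(-21))*(-20) = -1/21*196*(-20) = -28/3*(-20) = 560/3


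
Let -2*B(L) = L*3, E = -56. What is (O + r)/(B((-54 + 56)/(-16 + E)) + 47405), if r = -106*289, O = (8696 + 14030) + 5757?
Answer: -51624/1137721 ≈ -0.045375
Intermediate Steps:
O = 28483 (O = 22726 + 5757 = 28483)
r = -30634
B(L) = -3*L/2 (B(L) = -L*3/2 = -3*L/2)
(O + r)/(B((-54 + 56)/(-16 + E)) + 47405) = (28483 - 30634)/(-3*(-54 + 56)/(2*(-16 - 56)) + 47405) = -2151/(-3/(-72) + 47405) = -2151/(-3*(-1)/72 + 47405) = -2151/(-3/2*(-1/36) + 47405) = -2151/(1/24 + 47405) = -2151/1137721/24 = -2151*24/1137721 = -51624/1137721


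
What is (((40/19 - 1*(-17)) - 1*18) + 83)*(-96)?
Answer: -153408/19 ≈ -8074.1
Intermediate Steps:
(((40/19 - 1*(-17)) - 1*18) + 83)*(-96) = (((40*(1/19) + 17) - 18) + 83)*(-96) = (((40/19 + 17) - 18) + 83)*(-96) = ((363/19 - 18) + 83)*(-96) = (21/19 + 83)*(-96) = (1598/19)*(-96) = -153408/19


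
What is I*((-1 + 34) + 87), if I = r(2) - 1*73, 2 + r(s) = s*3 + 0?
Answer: -8280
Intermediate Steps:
r(s) = -2 + 3*s (r(s) = -2 + (s*3 + 0) = -2 + (3*s + 0) = -2 + 3*s)
I = -69 (I = (-2 + 3*2) - 1*73 = (-2 + 6) - 73 = 4 - 73 = -69)
I*((-1 + 34) + 87) = -69*((-1 + 34) + 87) = -69*(33 + 87) = -69*120 = -8280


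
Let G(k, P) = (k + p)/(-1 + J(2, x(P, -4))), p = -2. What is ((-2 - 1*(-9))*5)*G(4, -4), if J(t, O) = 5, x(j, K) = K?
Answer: 35/2 ≈ 17.500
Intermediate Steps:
G(k, P) = -½ + k/4 (G(k, P) = (k - 2)/(-1 + 5) = (-2 + k)/4 = (-2 + k)*(¼) = -½ + k/4)
((-2 - 1*(-9))*5)*G(4, -4) = ((-2 - 1*(-9))*5)*(-½ + (¼)*4) = ((-2 + 9)*5)*(-½ + 1) = (7*5)*(½) = 35*(½) = 35/2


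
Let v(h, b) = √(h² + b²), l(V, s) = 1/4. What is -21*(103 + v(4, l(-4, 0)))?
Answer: -2163 - 21*√257/4 ≈ -2247.2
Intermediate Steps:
l(V, s) = ¼
v(h, b) = √(b² + h²)
-21*(103 + v(4, l(-4, 0))) = -21*(103 + √((¼)² + 4²)) = -21*(103 + √(1/16 + 16)) = -21*(103 + √(257/16)) = -21*(103 + √257/4) = -2163 - 21*√257/4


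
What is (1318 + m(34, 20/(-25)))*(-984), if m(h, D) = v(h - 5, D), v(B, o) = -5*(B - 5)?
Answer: -1178832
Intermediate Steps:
v(B, o) = 25 - 5*B (v(B, o) = -5*(-5 + B) = 25 - 5*B)
m(h, D) = 50 - 5*h (m(h, D) = 25 - 5*(h - 5) = 25 - 5*(-5 + h) = 25 + (25 - 5*h) = 50 - 5*h)
(1318 + m(34, 20/(-25)))*(-984) = (1318 + (50 - 5*34))*(-984) = (1318 + (50 - 170))*(-984) = (1318 - 120)*(-984) = 1198*(-984) = -1178832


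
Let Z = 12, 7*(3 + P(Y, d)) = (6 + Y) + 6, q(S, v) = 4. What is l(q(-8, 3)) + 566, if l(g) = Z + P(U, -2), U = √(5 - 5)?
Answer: 4037/7 ≈ 576.71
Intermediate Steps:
U = 0 (U = √0 = 0)
P(Y, d) = -9/7 + Y/7 (P(Y, d) = -3 + ((6 + Y) + 6)/7 = -3 + (12 + Y)/7 = -3 + (12/7 + Y/7) = -9/7 + Y/7)
l(g) = 75/7 (l(g) = 12 + (-9/7 + (⅐)*0) = 12 + (-9/7 + 0) = 12 - 9/7 = 75/7)
l(q(-8, 3)) + 566 = 75/7 + 566 = 4037/7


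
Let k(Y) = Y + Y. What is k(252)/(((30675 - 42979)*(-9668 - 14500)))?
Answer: 21/12390128 ≈ 1.6949e-6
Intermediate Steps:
k(Y) = 2*Y
k(252)/(((30675 - 42979)*(-9668 - 14500))) = (2*252)/(((30675 - 42979)*(-9668 - 14500))) = 504/((-12304*(-24168))) = 504/297363072 = 504*(1/297363072) = 21/12390128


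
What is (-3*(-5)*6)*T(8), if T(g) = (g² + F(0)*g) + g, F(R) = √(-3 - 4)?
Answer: 6480 + 720*I*√7 ≈ 6480.0 + 1904.9*I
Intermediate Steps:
F(R) = I*√7 (F(R) = √(-7) = I*√7)
T(g) = g + g² + I*g*√7 (T(g) = (g² + (I*√7)*g) + g = (g² + I*g*√7) + g = g + g² + I*g*√7)
(-3*(-5)*6)*T(8) = (-3*(-5)*6)*(8*(1 + 8 + I*√7)) = (15*6)*(8*(9 + I*√7)) = 90*(72 + 8*I*√7) = 6480 + 720*I*√7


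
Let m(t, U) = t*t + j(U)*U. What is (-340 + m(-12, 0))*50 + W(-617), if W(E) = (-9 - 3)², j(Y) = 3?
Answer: -9656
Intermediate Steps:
W(E) = 144 (W(E) = (-12)² = 144)
m(t, U) = t² + 3*U (m(t, U) = t*t + 3*U = t² + 3*U)
(-340 + m(-12, 0))*50 + W(-617) = (-340 + ((-12)² + 3*0))*50 + 144 = (-340 + (144 + 0))*50 + 144 = (-340 + 144)*50 + 144 = -196*50 + 144 = -9800 + 144 = -9656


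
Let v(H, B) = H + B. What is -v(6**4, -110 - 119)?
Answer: -1067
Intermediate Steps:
v(H, B) = B + H
-v(6**4, -110 - 119) = -((-110 - 119) + 6**4) = -(-229 + 1296) = -1*1067 = -1067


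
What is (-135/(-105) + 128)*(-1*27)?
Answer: -24435/7 ≈ -3490.7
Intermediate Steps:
(-135/(-105) + 128)*(-1*27) = (-135*(-1/105) + 128)*(-27) = (9/7 + 128)*(-27) = (905/7)*(-27) = -24435/7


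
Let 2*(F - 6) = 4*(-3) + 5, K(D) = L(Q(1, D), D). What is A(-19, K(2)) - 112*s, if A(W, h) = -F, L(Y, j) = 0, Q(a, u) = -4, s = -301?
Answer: 67419/2 ≈ 33710.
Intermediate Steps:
K(D) = 0
F = 5/2 (F = 6 + (4*(-3) + 5)/2 = 6 + (-12 + 5)/2 = 6 + (½)*(-7) = 6 - 7/2 = 5/2 ≈ 2.5000)
A(W, h) = -5/2 (A(W, h) = -1*5/2 = -5/2)
A(-19, K(2)) - 112*s = -5/2 - 112*(-301) = -5/2 + 33712 = 67419/2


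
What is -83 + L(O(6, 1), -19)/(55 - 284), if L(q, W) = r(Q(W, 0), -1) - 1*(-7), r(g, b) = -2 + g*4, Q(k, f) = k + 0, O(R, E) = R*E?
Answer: -18936/229 ≈ -82.690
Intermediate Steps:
O(R, E) = E*R
Q(k, f) = k
r(g, b) = -2 + 4*g
L(q, W) = 5 + 4*W (L(q, W) = (-2 + 4*W) - 1*(-7) = (-2 + 4*W) + 7 = 5 + 4*W)
-83 + L(O(6, 1), -19)/(55 - 284) = -83 + (5 + 4*(-19))/(55 - 284) = -83 + (5 - 76)/(-229) = -83 - 1/229*(-71) = -83 + 71/229 = -18936/229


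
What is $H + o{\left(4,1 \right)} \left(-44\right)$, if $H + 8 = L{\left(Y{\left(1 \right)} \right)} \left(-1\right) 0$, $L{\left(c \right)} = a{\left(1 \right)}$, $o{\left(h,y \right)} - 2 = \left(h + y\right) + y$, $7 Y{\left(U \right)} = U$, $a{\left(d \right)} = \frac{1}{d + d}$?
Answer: $-360$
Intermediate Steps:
$a{\left(d \right)} = \frac{1}{2 d}$
$Y{\left(U \right)} = \frac{U}{7}$
$o{\left(h,y \right)} = 2 + h + 2 y$ ($o{\left(h,y \right)} = 2 + \left(\left(h + y\right) + y\right) = 2 + \left(h + 2 y\right) = 2 + h + 2 y$)
$L{\left(c \right)} = \frac{1}{2}$ ($L{\left(c \right)} = \frac{1}{2 \cdot 1} = \frac{1}{2} \cdot 1 = \frac{1}{2}$)
$H = -8$ ($H = -8 + \frac{1}{2} \left(-1\right) 0 = -8 - 0 = -8 + 0 = -8$)
$H + o{\left(4,1 \right)} \left(-44\right) = -8 + \left(2 + 4 + 2 \cdot 1\right) \left(-44\right) = -8 + \left(2 + 4 + 2\right) \left(-44\right) = -8 + 8 \left(-44\right) = -8 - 352 = -360$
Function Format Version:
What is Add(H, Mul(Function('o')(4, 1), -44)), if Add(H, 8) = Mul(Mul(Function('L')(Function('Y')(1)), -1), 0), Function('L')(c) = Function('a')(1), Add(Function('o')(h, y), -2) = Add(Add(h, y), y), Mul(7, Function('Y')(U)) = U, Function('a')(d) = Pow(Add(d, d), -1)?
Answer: -360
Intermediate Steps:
Function('a')(d) = Mul(Rational(1, 2), Pow(d, -1)) (Function('a')(d) = Pow(Mul(2, d), -1) = Mul(Rational(1, 2), Pow(d, -1)))
Function('Y')(U) = Mul(Rational(1, 7), U)
Function('o')(h, y) = Add(2, h, Mul(2, y)) (Function('o')(h, y) = Add(2, Add(Add(h, y), y)) = Add(2, Add(h, Mul(2, y))) = Add(2, h, Mul(2, y)))
Function('L')(c) = Rational(1, 2) (Function('L')(c) = Mul(Rational(1, 2), Pow(1, -1)) = Mul(Rational(1, 2), 1) = Rational(1, 2))
H = -8 (H = Add(-8, Mul(Mul(Rational(1, 2), -1), 0)) = Add(-8, Mul(Rational(-1, 2), 0)) = Add(-8, 0) = -8)
Add(H, Mul(Function('o')(4, 1), -44)) = Add(-8, Mul(Add(2, 4, Mul(2, 1)), -44)) = Add(-8, Mul(Add(2, 4, 2), -44)) = Add(-8, Mul(8, -44)) = Add(-8, -352) = -360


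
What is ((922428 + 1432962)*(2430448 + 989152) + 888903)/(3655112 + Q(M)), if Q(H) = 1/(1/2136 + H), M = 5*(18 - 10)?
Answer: 688183896503765223/312296426528 ≈ 2.2036e+6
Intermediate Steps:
M = 40 (M = 5*8 = 40)
Q(H) = 1/(1/2136 + H)
((922428 + 1432962)*(2430448 + 989152) + 888903)/(3655112 + Q(M)) = ((922428 + 1432962)*(2430448 + 989152) + 888903)/(3655112 + 2136/(1 + 2136*40)) = (2355390*3419600 + 888903)/(3655112 + 2136/(1 + 85440)) = (8054491644000 + 888903)/(3655112 + 2136/85441) = 8054492532903/(3655112 + 2136*(1/85441)) = 8054492532903/(3655112 + 2136/85441) = 8054492532903/(312296426528/85441) = 8054492532903*(85441/312296426528) = 688183896503765223/312296426528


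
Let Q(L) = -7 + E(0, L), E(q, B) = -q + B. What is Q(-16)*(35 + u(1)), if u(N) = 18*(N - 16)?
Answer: 5405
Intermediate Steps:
E(q, B) = B - q
u(N) = -288 + 18*N (u(N) = 18*(-16 + N) = -288 + 18*N)
Q(L) = -7 + L (Q(L) = -7 + (L - 1*0) = -7 + (L + 0) = -7 + L)
Q(-16)*(35 + u(1)) = (-7 - 16)*(35 + (-288 + 18*1)) = -23*(35 + (-288 + 18)) = -23*(35 - 270) = -23*(-235) = 5405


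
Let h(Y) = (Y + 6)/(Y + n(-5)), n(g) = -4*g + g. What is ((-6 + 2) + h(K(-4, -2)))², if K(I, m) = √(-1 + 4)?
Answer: 17829/1369 - 801*√3/2738 ≈ 12.517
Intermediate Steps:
n(g) = -3*g
K(I, m) = √3
h(Y) = (6 + Y)/(15 + Y) (h(Y) = (Y + 6)/(Y - 3*(-5)) = (6 + Y)/(Y + 15) = (6 + Y)/(15 + Y))
((-6 + 2) + h(K(-4, -2)))² = ((-6 + 2) + (6 + √3)/(15 + √3))² = (-4 + (6 + √3)/(15 + √3))²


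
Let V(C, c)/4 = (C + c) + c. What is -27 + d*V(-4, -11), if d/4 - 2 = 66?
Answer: -28315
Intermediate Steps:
d = 272 (d = 8 + 4*66 = 8 + 264 = 272)
V(C, c) = 4*C + 8*c (V(C, c) = 4*((C + c) + c) = 4*(C + 2*c) = 4*C + 8*c)
-27 + d*V(-4, -11) = -27 + 272*(4*(-4) + 8*(-11)) = -27 + 272*(-16 - 88) = -27 + 272*(-104) = -27 - 28288 = -28315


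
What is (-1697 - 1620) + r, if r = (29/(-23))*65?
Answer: -78176/23 ≈ -3399.0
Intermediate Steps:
r = -1885/23 (r = (29*(-1/23))*65 = -29/23*65 = -1885/23 ≈ -81.957)
(-1697 - 1620) + r = (-1697 - 1620) - 1885/23 = -3317 - 1885/23 = -78176/23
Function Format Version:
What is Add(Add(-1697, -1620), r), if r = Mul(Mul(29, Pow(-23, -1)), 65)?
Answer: Rational(-78176, 23) ≈ -3399.0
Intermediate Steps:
r = Rational(-1885, 23) (r = Mul(Mul(29, Rational(-1, 23)), 65) = Mul(Rational(-29, 23), 65) = Rational(-1885, 23) ≈ -81.957)
Add(Add(-1697, -1620), r) = Add(Add(-1697, -1620), Rational(-1885, 23)) = Add(-3317, Rational(-1885, 23)) = Rational(-78176, 23)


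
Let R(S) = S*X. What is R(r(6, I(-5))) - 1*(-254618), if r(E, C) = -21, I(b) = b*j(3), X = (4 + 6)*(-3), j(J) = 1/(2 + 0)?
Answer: 255248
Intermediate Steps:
j(J) = ½ (j(J) = 1/2 = ½)
X = -30 (X = 10*(-3) = -30)
I(b) = b/2 (I(b) = b*(½) = b/2)
R(S) = -30*S (R(S) = S*(-30) = -30*S)
R(r(6, I(-5))) - 1*(-254618) = -30*(-21) - 1*(-254618) = 630 + 254618 = 255248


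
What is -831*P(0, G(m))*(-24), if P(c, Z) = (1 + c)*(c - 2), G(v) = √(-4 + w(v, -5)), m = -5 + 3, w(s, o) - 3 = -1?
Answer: -39888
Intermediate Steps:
w(s, o) = 2 (w(s, o) = 3 - 1 = 2)
m = -2
G(v) = I*√2 (G(v) = √(-4 + 2) = √(-2) = I*√2)
P(c, Z) = (1 + c)*(-2 + c)
-831*P(0, G(m))*(-24) = -831*(-2 + 0² - 1*0)*(-24) = -831*(-2 + 0 + 0)*(-24) = -(-1662)*(-24) = -831*48 = -39888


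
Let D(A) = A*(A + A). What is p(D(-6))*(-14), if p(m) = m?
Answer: -1008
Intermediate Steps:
D(A) = 2*A² (D(A) = A*(2*A) = 2*A²)
p(D(-6))*(-14) = (2*(-6)²)*(-14) = (2*36)*(-14) = 72*(-14) = -1008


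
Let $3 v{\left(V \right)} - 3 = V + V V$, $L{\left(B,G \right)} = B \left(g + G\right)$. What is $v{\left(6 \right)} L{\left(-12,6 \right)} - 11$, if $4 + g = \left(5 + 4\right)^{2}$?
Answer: $-14951$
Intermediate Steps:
$g = 77$ ($g = -4 + \left(5 + 4\right)^{2} = -4 + 9^{2} = -4 + 81 = 77$)
$L{\left(B,G \right)} = B \left(77 + G\right)$
$v{\left(V \right)} = 1 + \frac{V}{3} + \frac{V^{2}}{3}$ ($v{\left(V \right)} = 1 + \frac{V + V V}{3} = 1 + \frac{V + V^{2}}{3} = 1 + \left(\frac{V}{3} + \frac{V^{2}}{3}\right) = 1 + \frac{V}{3} + \frac{V^{2}}{3}$)
$v{\left(6 \right)} L{\left(-12,6 \right)} - 11 = \left(1 + \frac{1}{3} \cdot 6 + \frac{6^{2}}{3}\right) \left(- 12 \left(77 + 6\right)\right) - 11 = \left(1 + 2 + \frac{1}{3} \cdot 36\right) \left(\left(-12\right) 83\right) - 11 = \left(1 + 2 + 12\right) \left(-996\right) - 11 = 15 \left(-996\right) - 11 = -14940 - 11 = -14951$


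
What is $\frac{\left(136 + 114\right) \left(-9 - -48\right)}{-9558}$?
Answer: $- \frac{1625}{1593} \approx -1.0201$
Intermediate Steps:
$\frac{\left(136 + 114\right) \left(-9 - -48\right)}{-9558} = 250 \left(-9 + 48\right) \left(- \frac{1}{9558}\right) = 250 \cdot 39 \left(- \frac{1}{9558}\right) = 9750 \left(- \frac{1}{9558}\right) = - \frac{1625}{1593}$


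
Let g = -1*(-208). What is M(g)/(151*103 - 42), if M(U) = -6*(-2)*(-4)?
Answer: -48/15511 ≈ -0.0030946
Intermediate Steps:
g = 208
M(U) = -48 (M(U) = 12*(-4) = -48)
M(g)/(151*103 - 42) = -48/(151*103 - 42) = -48/(15553 - 42) = -48/15511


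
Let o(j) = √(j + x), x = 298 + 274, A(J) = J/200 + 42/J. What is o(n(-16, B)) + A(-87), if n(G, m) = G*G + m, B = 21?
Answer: -5323/5800 + √849 ≈ 28.220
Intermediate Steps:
n(G, m) = m + G² (n(G, m) = G² + m = m + G²)
A(J) = 42/J + J/200 (A(J) = J*(1/200) + 42/J = J/200 + 42/J = 42/J + J/200)
x = 572
o(j) = √(572 + j) (o(j) = √(j + 572) = √(572 + j))
o(n(-16, B)) + A(-87) = √(572 + (21 + (-16)²)) + (42/(-87) + (1/200)*(-87)) = √(572 + (21 + 256)) + (42*(-1/87) - 87/200) = √(572 + 277) + (-14/29 - 87/200) = √849 - 5323/5800 = -5323/5800 + √849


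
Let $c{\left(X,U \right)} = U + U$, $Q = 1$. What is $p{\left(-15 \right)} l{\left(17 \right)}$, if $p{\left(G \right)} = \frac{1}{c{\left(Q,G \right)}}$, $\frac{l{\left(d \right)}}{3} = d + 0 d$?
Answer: $- \frac{17}{10} \approx -1.7$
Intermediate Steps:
$l{\left(d \right)} = 3 d$ ($l{\left(d \right)} = 3 \left(d + 0 d\right) = 3 \left(d + 0\right) = 3 d$)
$c{\left(X,U \right)} = 2 U$
$p{\left(G \right)} = \frac{1}{2 G}$
$p{\left(-15 \right)} l{\left(17 \right)} = \frac{1}{2 \left(-15\right)} 3 \cdot 17 = \frac{1}{2} \left(- \frac{1}{15}\right) 51 = \left(- \frac{1}{30}\right) 51 = - \frac{17}{10}$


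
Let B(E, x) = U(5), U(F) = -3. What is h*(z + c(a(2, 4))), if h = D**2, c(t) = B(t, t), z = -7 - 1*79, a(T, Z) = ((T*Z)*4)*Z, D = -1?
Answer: -89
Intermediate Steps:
B(E, x) = -3
a(T, Z) = 4*T*Z**2 (a(T, Z) = (4*T*Z)*Z = 4*T*Z**2)
z = -86 (z = -7 - 79 = -86)
c(t) = -3
h = 1 (h = (-1)**2 = 1)
h*(z + c(a(2, 4))) = 1*(-86 - 3) = 1*(-89) = -89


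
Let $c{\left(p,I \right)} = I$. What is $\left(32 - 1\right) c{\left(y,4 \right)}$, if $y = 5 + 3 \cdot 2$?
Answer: $124$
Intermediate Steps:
$y = 11$ ($y = 5 + 6 = 11$)
$\left(32 - 1\right) c{\left(y,4 \right)} = \left(32 - 1\right) 4 = 31 \cdot 4 = 124$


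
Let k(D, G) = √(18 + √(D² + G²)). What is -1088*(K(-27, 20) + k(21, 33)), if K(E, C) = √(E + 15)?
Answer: 1088*√3*(-√(6 + √170) - 2*I) ≈ -8222.5 - 3768.9*I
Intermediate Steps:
K(E, C) = √(15 + E)
-1088*(K(-27, 20) + k(21, 33)) = -1088*(√(15 - 27) + √(18 + √(21² + 33²))) = -1088*(√(-12) + √(18 + √(441 + 1089))) = -1088*(2*I*√3 + √(18 + √1530)) = -1088*(2*I*√3 + √(18 + 3*√170)) = -1088*(√(18 + 3*√170) + 2*I*√3) = -1088*√(18 + 3*√170) - 2176*I*√3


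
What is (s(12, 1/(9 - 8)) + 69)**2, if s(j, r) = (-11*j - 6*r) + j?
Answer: 3249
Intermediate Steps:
s(j, r) = -10*j - 6*r
(s(12, 1/(9 - 8)) + 69)**2 = ((-10*12 - 6/(9 - 8)) + 69)**2 = ((-120 - 6/1) + 69)**2 = ((-120 - 6*1) + 69)**2 = ((-120 - 6) + 69)**2 = (-126 + 69)**2 = (-57)**2 = 3249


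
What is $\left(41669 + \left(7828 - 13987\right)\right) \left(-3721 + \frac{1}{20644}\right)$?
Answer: $- \frac{1363873814865}{10322} \approx -1.3213 \cdot 10^{8}$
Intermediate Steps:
$\left(41669 + \left(7828 - 13987\right)\right) \left(-3721 + \frac{1}{20644}\right) = \left(41669 - 6159\right) \left(-3721 + \frac{1}{20644}\right) = 35510 \left(- \frac{76816323}{20644}\right) = - \frac{1363873814865}{10322}$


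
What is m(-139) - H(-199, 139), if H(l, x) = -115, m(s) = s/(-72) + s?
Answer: -1589/72 ≈ -22.069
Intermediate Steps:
m(s) = 71*s/72 (m(s) = s*(-1/72) + s = -s/72 + s = 71*s/72)
m(-139) - H(-199, 139) = (71/72)*(-139) - 1*(-115) = -9869/72 + 115 = -1589/72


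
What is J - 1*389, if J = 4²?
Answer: -373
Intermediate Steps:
J = 16
J - 1*389 = 16 - 1*389 = 16 - 389 = -373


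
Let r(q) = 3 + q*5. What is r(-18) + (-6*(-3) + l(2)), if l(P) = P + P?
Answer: -65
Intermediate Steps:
l(P) = 2*P
r(q) = 3 + 5*q
r(-18) + (-6*(-3) + l(2)) = (3 + 5*(-18)) + (-6*(-3) + 2*2) = (3 - 90) + (18 + 4) = -87 + 22 = -65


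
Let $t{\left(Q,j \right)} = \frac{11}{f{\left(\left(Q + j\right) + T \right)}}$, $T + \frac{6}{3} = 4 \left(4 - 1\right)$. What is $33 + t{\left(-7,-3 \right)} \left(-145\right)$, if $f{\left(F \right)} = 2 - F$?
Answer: $- \frac{1529}{2} \approx -764.5$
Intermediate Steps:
$T = 10$ ($T = -2 + 4 \left(4 - 1\right) = -2 + 4 \cdot 3 = -2 + 12 = 10$)
$t{\left(Q,j \right)} = \frac{11}{-8 - Q - j}$ ($t{\left(Q,j \right)} = \frac{11}{2 - \left(\left(Q + j\right) + 10\right)} = \frac{11}{2 - \left(10 + Q + j\right)} = \frac{11}{-8 - Q - j}$)
$33 + t{\left(-7,-3 \right)} \left(-145\right) = 33 + - \frac{11}{8 - 7 - 3} \left(-145\right) = 33 + - \frac{11}{-2} \left(-145\right) = 33 + \left(-11\right) \left(- \frac{1}{2}\right) \left(-145\right) = 33 + \frac{11}{2} \left(-145\right) = 33 - \frac{1595}{2} = - \frac{1529}{2}$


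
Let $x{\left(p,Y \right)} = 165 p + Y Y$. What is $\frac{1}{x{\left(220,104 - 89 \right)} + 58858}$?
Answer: $\frac{1}{95383} \approx 1.0484 \cdot 10^{-5}$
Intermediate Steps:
$x{\left(p,Y \right)} = Y^{2} + 165 p$ ($x{\left(p,Y \right)} = 165 p + Y^{2} = Y^{2} + 165 p$)
$\frac{1}{x{\left(220,104 - 89 \right)} + 58858} = \frac{1}{\left(\left(104 - 89\right)^{2} + 165 \cdot 220\right) + 58858} = \frac{1}{\left(15^{2} + 36300\right) + 58858} = \frac{1}{\left(225 + 36300\right) + 58858} = \frac{1}{36525 + 58858} = \frac{1}{95383}$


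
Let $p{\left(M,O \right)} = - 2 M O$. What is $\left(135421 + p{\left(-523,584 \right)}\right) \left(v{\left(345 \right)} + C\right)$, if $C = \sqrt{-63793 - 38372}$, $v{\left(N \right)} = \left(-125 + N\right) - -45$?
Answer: $197765525 + 5223995 i \sqrt{2085} \approx 1.9777 \cdot 10^{8} + 2.3854 \cdot 10^{8} i$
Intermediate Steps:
$p{\left(M,O \right)} = - 2 M O$
$v{\left(N \right)} = -80 + N$ ($v{\left(N \right)} = \left(-125 + N\right) + 45 = -80 + N$)
$C = 7 i \sqrt{2085}$ ($C = \sqrt{-102165} = 7 i \sqrt{2085} \approx 319.63 i$)
$\left(135421 + p{\left(-523,584 \right)}\right) \left(v{\left(345 \right)} + C\right) = \left(135421 - \left(-1046\right) 584\right) \left(\left(-80 + 345\right) + 7 i \sqrt{2085}\right) = \left(135421 + 610864\right) \left(265 + 7 i \sqrt{2085}\right) = 746285 \left(265 + 7 i \sqrt{2085}\right) = 197765525 + 5223995 i \sqrt{2085}$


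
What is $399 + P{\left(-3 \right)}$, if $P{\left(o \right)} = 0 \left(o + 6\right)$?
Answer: $399$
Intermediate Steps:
$P{\left(o \right)} = 0$ ($P{\left(o \right)} = 0 \left(6 + o\right) = 0$)
$399 + P{\left(-3 \right)} = 399 + 0 = 399$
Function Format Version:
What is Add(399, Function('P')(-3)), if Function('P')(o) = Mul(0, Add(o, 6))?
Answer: 399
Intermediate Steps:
Function('P')(o) = 0 (Function('P')(o) = Mul(0, Add(6, o)) = 0)
Add(399, Function('P')(-3)) = Add(399, 0) = 399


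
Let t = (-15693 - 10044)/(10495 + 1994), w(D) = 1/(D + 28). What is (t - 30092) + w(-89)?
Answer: -332268706/11041 ≈ -30094.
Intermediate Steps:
w(D) = 1/(28 + D)
t = -373/181 (t = -25737/12489 = -25737*1/12489 = -373/181 ≈ -2.0608)
(t - 30092) + w(-89) = (-373/181 - 30092) + 1/(28 - 89) = -5447025/181 + 1/(-61) = -5447025/181 - 1/61 = -332268706/11041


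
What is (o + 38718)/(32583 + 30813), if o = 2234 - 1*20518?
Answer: 10217/31698 ≈ 0.32232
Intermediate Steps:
o = -18284 (o = 2234 - 20518 = -18284)
(o + 38718)/(32583 + 30813) = (-18284 + 38718)/(32583 + 30813) = 20434/63396 = 20434*(1/63396) = 10217/31698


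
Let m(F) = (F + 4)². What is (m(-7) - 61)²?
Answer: 2704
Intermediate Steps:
m(F) = (4 + F)²
(m(-7) - 61)² = ((4 - 7)² - 61)² = ((-3)² - 61)² = (9 - 61)² = (-52)² = 2704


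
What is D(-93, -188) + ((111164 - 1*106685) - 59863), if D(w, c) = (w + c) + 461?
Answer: -55204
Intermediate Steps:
D(w, c) = 461 + c + w (D(w, c) = (c + w) + 461 = 461 + c + w)
D(-93, -188) + ((111164 - 1*106685) - 59863) = (461 - 188 - 93) + ((111164 - 1*106685) - 59863) = 180 + ((111164 - 106685) - 59863) = 180 + (4479 - 59863) = 180 - 55384 = -55204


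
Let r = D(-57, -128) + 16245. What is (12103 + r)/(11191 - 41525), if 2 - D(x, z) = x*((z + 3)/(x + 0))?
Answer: -28475/30334 ≈ -0.93872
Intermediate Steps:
D(x, z) = -1 - z (D(x, z) = 2 - x*(z + 3)/(x + 0) = 2 - x*(3 + z)/x = 2 - (3 + z) = 2 + (-3 - z) = -1 - z)
r = 16372 (r = (-1 - 1*(-128)) + 16245 = (-1 + 128) + 16245 = 127 + 16245 = 16372)
(12103 + r)/(11191 - 41525) = (12103 + 16372)/(11191 - 41525) = 28475/(-30334) = 28475*(-1/30334) = -28475/30334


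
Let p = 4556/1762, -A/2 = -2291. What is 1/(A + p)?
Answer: 881/4039020 ≈ 0.00021812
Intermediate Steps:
A = 4582 (A = -2*(-2291) = 4582)
p = 2278/881 (p = 4556*(1/1762) = 2278/881 ≈ 2.5857)
1/(A + p) = 1/(4582 + 2278/881) = 1/(4039020/881) = 881/4039020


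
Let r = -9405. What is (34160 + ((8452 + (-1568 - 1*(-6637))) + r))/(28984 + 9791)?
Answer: 38276/38775 ≈ 0.98713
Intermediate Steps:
(34160 + ((8452 + (-1568 - 1*(-6637))) + r))/(28984 + 9791) = (34160 + ((8452 + (-1568 - 1*(-6637))) - 9405))/(28984 + 9791) = (34160 + ((8452 + (-1568 + 6637)) - 9405))/38775 = (34160 + ((8452 + 5069) - 9405))*(1/38775) = (34160 + (13521 - 9405))*(1/38775) = (34160 + 4116)*(1/38775) = 38276*(1/38775) = 38276/38775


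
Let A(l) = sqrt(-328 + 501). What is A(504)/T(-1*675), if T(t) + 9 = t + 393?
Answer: -sqrt(173)/291 ≈ -0.045199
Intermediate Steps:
A(l) = sqrt(173)
T(t) = 384 + t (T(t) = -9 + (t + 393) = -9 + (393 + t) = 384 + t)
A(504)/T(-1*675) = sqrt(173)/(384 - 1*675) = sqrt(173)/(384 - 675) = sqrt(173)/(-291) = sqrt(173)*(-1/291) = -sqrt(173)/291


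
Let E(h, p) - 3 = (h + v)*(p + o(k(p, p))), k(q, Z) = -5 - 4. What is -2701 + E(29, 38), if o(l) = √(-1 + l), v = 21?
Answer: -798 + 50*I*√10 ≈ -798.0 + 158.11*I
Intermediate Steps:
k(q, Z) = -9
E(h, p) = 3 + (21 + h)*(p + I*√10) (E(h, p) = 3 + (h + 21)*(p + √(-1 - 9)) = 3 + (21 + h)*(p + √(-10)) = 3 + (21 + h)*(p + I*√10))
-2701 + E(29, 38) = -2701 + (3 + 21*38 + 29*38 + 21*I*√10 + I*29*√10) = -2701 + (3 + 798 + 1102 + 21*I*√10 + 29*I*√10) = -2701 + (1903 + 50*I*√10) = -798 + 50*I*√10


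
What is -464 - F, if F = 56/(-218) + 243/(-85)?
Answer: -4270093/9265 ≈ -460.88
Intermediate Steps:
F = -28867/9265 (F = 56*(-1/218) + 243*(-1/85) = -28/109 - 243/85 = -28867/9265 ≈ -3.1157)
-464 - F = -464 - 1*(-28867/9265) = -464 + 28867/9265 = -4270093/9265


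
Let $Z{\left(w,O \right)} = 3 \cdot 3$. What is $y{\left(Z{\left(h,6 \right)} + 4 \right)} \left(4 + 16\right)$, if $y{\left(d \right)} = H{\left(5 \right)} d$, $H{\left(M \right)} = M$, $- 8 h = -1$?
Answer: $1300$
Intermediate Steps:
$h = \frac{1}{8}$ ($h = \left(- \frac{1}{8}\right) \left(-1\right) = \frac{1}{8} \approx 0.125$)
$Z{\left(w,O \right)} = 9$
$y{\left(d \right)} = 5 d$
$y{\left(Z{\left(h,6 \right)} + 4 \right)} \left(4 + 16\right) = 5 \left(9 + 4\right) \left(4 + 16\right) = 5 \cdot 13 \cdot 20 = 65 \cdot 20 = 1300$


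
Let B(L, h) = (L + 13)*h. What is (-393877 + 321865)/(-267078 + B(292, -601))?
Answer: 72012/450383 ≈ 0.15989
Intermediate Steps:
B(L, h) = h*(13 + L) (B(L, h) = (13 + L)*h = h*(13 + L))
(-393877 + 321865)/(-267078 + B(292, -601)) = (-393877 + 321865)/(-267078 - 601*(13 + 292)) = -72012/(-267078 - 601*305) = -72012/(-267078 - 183305) = -72012/(-450383) = -72012*(-1/450383) = 72012/450383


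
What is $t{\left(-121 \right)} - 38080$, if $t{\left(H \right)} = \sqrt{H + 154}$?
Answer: $-38080 + \sqrt{33} \approx -38074.0$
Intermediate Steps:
$t{\left(H \right)} = \sqrt{154 + H}$
$t{\left(-121 \right)} - 38080 = \sqrt{154 - 121} - 38080 = \sqrt{33} - 38080 = -38080 + \sqrt{33}$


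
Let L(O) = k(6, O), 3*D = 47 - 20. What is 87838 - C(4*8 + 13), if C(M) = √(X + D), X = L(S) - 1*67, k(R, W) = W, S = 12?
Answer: 87838 - I*√46 ≈ 87838.0 - 6.7823*I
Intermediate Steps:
D = 9 (D = (47 - 20)/3 = (⅓)*27 = 9)
L(O) = O
X = -55 (X = 12 - 1*67 = 12 - 67 = -55)
C(M) = I*√46 (C(M) = √(-55 + 9) = √(-46) = I*√46)
87838 - C(4*8 + 13) = 87838 - I*√46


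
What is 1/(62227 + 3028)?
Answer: 1/65255 ≈ 1.5325e-5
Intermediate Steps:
1/(62227 + 3028) = 1/65255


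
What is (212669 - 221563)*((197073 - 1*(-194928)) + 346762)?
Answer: -6570558122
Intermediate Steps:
(212669 - 221563)*((197073 - 1*(-194928)) + 346762) = -8894*((197073 + 194928) + 346762) = -8894*(392001 + 346762) = -8894*738763 = -6570558122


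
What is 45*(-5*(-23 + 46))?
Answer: -5175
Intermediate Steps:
45*(-5*(-23 + 46)) = 45*(-5*23) = 45*(-115) = -5175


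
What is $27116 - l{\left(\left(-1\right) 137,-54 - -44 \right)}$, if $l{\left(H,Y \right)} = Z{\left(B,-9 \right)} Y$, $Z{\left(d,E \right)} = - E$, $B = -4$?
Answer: $27206$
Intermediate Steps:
$l{\left(H,Y \right)} = 9 Y$ ($l{\left(H,Y \right)} = \left(-1\right) \left(-9\right) Y = 9 Y$)
$27116 - l{\left(\left(-1\right) 137,-54 - -44 \right)} = 27116 - 9 \left(-54 - -44\right) = 27116 - 9 \left(-54 + 44\right) = 27116 - 9 \left(-10\right) = 27116 - -90 = 27116 + 90 = 27206$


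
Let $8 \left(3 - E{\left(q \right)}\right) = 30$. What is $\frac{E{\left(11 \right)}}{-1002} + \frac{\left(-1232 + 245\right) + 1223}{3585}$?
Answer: $\frac{318881}{4789560} \approx 0.066578$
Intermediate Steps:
$E{\left(q \right)} = - \frac{3}{4}$ ($E{\left(q \right)} = 3 - \frac{15}{4} = - \frac{3}{4}$)
$\frac{E{\left(11 \right)}}{-1002} + \frac{\left(-1232 + 245\right) + 1223}{3585} = - \frac{3}{4 \left(-1002\right)} + \frac{\left(-1232 + 245\right) + 1223}{3585} = \left(- \frac{3}{4}\right) \left(- \frac{1}{1002}\right) + \left(-987 + 1223\right) \frac{1}{3585} = \frac{1}{1336} + 236 \cdot \frac{1}{3585} = \frac{1}{1336} + \frac{236}{3585} = \frac{318881}{4789560}$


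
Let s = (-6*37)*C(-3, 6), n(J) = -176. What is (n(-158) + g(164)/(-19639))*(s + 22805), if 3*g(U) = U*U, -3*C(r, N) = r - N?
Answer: -5613741952/1437 ≈ -3.9066e+6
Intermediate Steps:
C(r, N) = -r/3 + N/3 (C(r, N) = -(r - N)/3 = -r/3 + N/3)
g(U) = U²/3 (g(U) = (U*U)/3 = U²/3)
s = -666 (s = (-6*37)*(-⅓*(-3) + (⅓)*6) = -222*(1 + 2) = -222*3 = -666)
(n(-158) + g(164)/(-19639))*(s + 22805) = (-176 + ((⅓)*164²)/(-19639))*(-666 + 22805) = (-176 + ((⅓)*26896)*(-1/19639))*22139 = (-176 + (26896/3)*(-1/19639))*22139 = (-176 - 656/1437)*22139 = -253568/1437*22139 = -5613741952/1437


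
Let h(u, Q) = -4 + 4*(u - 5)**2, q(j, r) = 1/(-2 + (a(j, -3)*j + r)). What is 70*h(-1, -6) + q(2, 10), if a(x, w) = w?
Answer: 19601/2 ≈ 9800.5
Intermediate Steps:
q(j, r) = 1/(-2 + r - 3*j) (q(j, r) = 1/(-2 + (-3*j + r)) = 1/(-2 + (r - 3*j)) = 1/(-2 + r - 3*j))
h(u, Q) = -4 + 4*(-5 + u)**2
70*h(-1, -6) + q(2, 10) = 70*(-4 + 4*(-5 - 1)**2) + 1/(-2 + 10 - 3*2) = 70*(-4 + 4*(-6)**2) + 1/(-2 + 10 - 6) = 70*(-4 + 4*36) + 1/2 = 70*(-4 + 144) + 1/2 = 70*140 + 1/2 = 9800 + 1/2 = 19601/2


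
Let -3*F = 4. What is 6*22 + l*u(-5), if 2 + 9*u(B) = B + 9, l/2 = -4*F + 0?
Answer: 3628/27 ≈ 134.37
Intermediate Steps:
F = -4/3 (F = -⅓*4 = -4/3 ≈ -1.3333)
l = 32/3 (l = 2*(-4*(-4/3) + 0) = 2*(16/3 + 0) = 2*(16/3) = 32/3 ≈ 10.667)
u(B) = 7/9 + B/9 (u(B) = -2/9 + (B + 9)/9 = -2/9 + (9 + B)/9 = -2/9 + (1 + B/9) = 7/9 + B/9)
6*22 + l*u(-5) = 6*22 + 32*(7/9 + (⅑)*(-5))/3 = 132 + 32*(7/9 - 5/9)/3 = 132 + (32/3)*(2/9) = 132 + 64/27 = 3628/27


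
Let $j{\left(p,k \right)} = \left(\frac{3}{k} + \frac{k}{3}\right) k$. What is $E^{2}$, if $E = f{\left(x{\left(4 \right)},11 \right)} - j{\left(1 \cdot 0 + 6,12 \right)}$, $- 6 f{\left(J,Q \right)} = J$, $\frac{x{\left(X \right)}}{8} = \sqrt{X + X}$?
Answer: $\frac{23537}{9} + 272 \sqrt{2} \approx 2999.9$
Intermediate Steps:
$x{\left(X \right)} = 8 \sqrt{2} \sqrt{X}$ ($x{\left(X \right)} = 8 \sqrt{X + X} = 8 \sqrt{2 X} = 8 \sqrt{2} \sqrt{X}$)
$j{\left(p,k \right)} = k \left(\frac{3}{k} + \frac{k}{3}\right)$ ($j{\left(p,k \right)} = \left(\frac{3}{k} + k \frac{1}{3}\right) k = \left(\frac{3}{k} + \frac{k}{3}\right) k = k \left(\frac{3}{k} + \frac{k}{3}\right)$)
$f{\left(J,Q \right)} = - \frac{J}{6}$
$E = -51 - \frac{8 \sqrt{2}}{3}$ ($E = - \frac{8 \sqrt{2} \sqrt{4}}{6} - \left(3 + \frac{12^{2}}{3}\right) = - \frac{8 \sqrt{2} \cdot 2}{6} - \left(3 + \frac{1}{3} \cdot 144\right) = - \frac{16 \sqrt{2}}{6} - \left(3 + 48\right) = - \frac{8 \sqrt{2}}{3} - 51 = -51 - \frac{8 \sqrt{2}}{3} \approx -54.771$)
$E^{2} = \left(-51 - \frac{8 \sqrt{2}}{3}\right)^{2}$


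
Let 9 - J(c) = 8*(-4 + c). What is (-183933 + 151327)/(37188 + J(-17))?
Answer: -32606/37365 ≈ -0.87263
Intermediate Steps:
J(c) = 41 - 8*c (J(c) = 9 - 8*(-4 + c) = 9 - (-32 + 8*c) = 9 + (32 - 8*c) = 41 - 8*c)
(-183933 + 151327)/(37188 + J(-17)) = (-183933 + 151327)/(37188 + (41 - 8*(-17))) = -32606/(37188 + (41 + 136)) = -32606/(37188 + 177) = -32606/37365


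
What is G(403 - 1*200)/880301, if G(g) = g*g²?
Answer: 8365427/880301 ≈ 9.5029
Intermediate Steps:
G(g) = g³
G(403 - 1*200)/880301 = (403 - 1*200)³/880301 = (403 - 200)³*(1/880301) = 203³*(1/880301) = 8365427*(1/880301) = 8365427/880301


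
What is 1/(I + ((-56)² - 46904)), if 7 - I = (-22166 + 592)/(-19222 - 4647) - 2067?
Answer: -23869/995215660 ≈ -2.3984e-5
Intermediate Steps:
I = 49482732/23869 (I = 7 - ((-22166 + 592)/(-19222 - 4647) - 2067) = 7 - (-21574/(-23869) - 2067) = 7 - (-21574*(-1/23869) - 2067) = 7 - (21574/23869 - 2067) = 7 - 1*(-49315649/23869) = 7 + 49315649/23869 = 49482732/23869 ≈ 2073.1)
1/(I + ((-56)² - 46904)) = 1/(49482732/23869 + ((-56)² - 46904)) = 1/(49482732/23869 + (3136 - 46904)) = 1/(49482732/23869 - 43768) = 1/(-995215660/23869) = -23869/995215660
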